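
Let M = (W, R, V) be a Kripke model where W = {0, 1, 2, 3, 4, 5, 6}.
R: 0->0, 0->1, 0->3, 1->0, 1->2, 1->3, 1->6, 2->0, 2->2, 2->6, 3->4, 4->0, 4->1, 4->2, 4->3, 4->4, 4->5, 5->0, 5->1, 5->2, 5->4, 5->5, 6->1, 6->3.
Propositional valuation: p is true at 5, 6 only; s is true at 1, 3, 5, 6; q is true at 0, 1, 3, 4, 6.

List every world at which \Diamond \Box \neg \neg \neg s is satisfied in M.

0, 1, 4, 6

Recall that \Box ψ holds at a world iff ψ holds at every accessible world, and \Diamond ψ holds iff ψ holds at some accessible world.
Let φ = \Diamond \Box \neg \neg \neg s. Evaluate φ at each world:
  0 (successors {0, 1, 3}): φ is true.
  1 (successors {0, 2, 3, 6}): φ is true.
  2 (successors {0, 2, 6}): φ is false.
  3 (successors {4}): φ is false.
  4 (successors {0, 1, 2, 3, 4, 5}): φ is true.
  5 (successors {0, 1, 2, 4, 5}): φ is false.
  6 (successors {1, 3}): φ is true.
For instance, at 2:
  At 2: \Diamond \Box \neg \neg \neg s requires \Box \neg \neg \neg s at some successor in {0, 2, 6}.
    At 0: \Box \neg \neg \neg s is false.
    At 2: \Box \neg \neg \neg s is false.
    At 6: \Box \neg \neg \neg s is false.
  So \Diamond \Box \neg \neg \neg s is false at 2.
Satisfying worlds: {0, 1, 4, 6}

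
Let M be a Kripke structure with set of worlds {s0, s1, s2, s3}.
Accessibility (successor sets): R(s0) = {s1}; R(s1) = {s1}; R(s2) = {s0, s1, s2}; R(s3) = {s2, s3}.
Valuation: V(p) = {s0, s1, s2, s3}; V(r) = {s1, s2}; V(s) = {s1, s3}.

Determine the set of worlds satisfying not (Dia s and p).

none

Let φ = not (Dia s and p). Evaluate φ at each world:
  s0 (successors {s1}): φ is false.
  s1 (successors {s1}): φ is false.
  s2 (successors {s0, s1, s2}): φ is false.
  s3 (successors {s2, s3}): φ is false.
For instance, at s1:
  At s1: Dia s and p is true, so not (Dia s and p) is false.
    At s1: Dia s is true, p is true, so Dia s and p is true.
      At s1: Dia s requires s at some successor in {s1}.
        s holds at s1, so Dia s is true at s1.
Satisfying worlds: none.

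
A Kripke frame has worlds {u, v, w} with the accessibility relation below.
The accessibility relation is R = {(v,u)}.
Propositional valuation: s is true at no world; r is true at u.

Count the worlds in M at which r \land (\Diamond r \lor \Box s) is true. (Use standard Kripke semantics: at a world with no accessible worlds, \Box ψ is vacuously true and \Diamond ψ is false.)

1

Let φ = r \land (\Diamond r \lor \Box s). Evaluate φ at each world:
  u (successors ∅): φ is true.
  v (successors {u}): φ is false.
  w (successors ∅): φ is false.
For instance, at v:
  At v: r is false, \Diamond r \lor \Box s is true, so r \land (\Diamond r \lor \Box s) is false.
    At v: \Diamond r is true, \Box s is false, so \Diamond r \lor \Box s is true.
      At v: \Diamond r requires r at some successor in {u}.
        r holds at u, so \Diamond r is true at v.
      At v: \Box s requires s at every successor {u}.
        s fails at u, so \Box s is false at v.
Satisfying worlds: {u}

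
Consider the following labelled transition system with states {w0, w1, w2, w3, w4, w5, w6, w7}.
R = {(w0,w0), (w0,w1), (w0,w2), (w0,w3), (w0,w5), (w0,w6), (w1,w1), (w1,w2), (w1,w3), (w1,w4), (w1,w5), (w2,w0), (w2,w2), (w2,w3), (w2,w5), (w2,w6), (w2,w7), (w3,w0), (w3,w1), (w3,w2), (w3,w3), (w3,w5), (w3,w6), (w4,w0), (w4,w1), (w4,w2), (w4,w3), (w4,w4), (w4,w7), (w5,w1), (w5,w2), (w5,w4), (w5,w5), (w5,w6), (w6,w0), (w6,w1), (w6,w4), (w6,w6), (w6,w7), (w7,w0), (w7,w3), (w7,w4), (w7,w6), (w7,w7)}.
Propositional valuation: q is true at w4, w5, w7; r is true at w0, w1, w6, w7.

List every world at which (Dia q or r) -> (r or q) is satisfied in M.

w0, w1, w4, w5, w6, w7

Let φ = (Dia q or r) -> (r or q). Evaluate φ at each world:
  w0 (successors {w0, w1, w2, w3, w5, w6}): φ is true.
  w1 (successors {w1, w2, w3, w4, w5}): φ is true.
  w2 (successors {w0, w2, w3, w5, w6, w7}): φ is false.
  w3 (successors {w0, w1, w2, w3, w5, w6}): φ is false.
  w4 (successors {w0, w1, w2, w3, w4, w7}): φ is true.
  w5 (successors {w1, w2, w4, w5, w6}): φ is true.
  w6 (successors {w0, w1, w4, w6, w7}): φ is true.
  w7 (successors {w0, w3, w4, w6, w7}): φ is true.
For instance, at w7:
  At w7: Dia q or r is true, r or q is true, so (Dia q or r) -> (r or q) is true.
    At w7: Dia q is true, r is true, so Dia q or r is true.
      At w7: Dia q requires q at some successor in {w0, w3, w4, w6, w7}.
        q holds at w4, so Dia q is true at w7.
Satisfying worlds: {w0, w1, w4, w5, w6, w7}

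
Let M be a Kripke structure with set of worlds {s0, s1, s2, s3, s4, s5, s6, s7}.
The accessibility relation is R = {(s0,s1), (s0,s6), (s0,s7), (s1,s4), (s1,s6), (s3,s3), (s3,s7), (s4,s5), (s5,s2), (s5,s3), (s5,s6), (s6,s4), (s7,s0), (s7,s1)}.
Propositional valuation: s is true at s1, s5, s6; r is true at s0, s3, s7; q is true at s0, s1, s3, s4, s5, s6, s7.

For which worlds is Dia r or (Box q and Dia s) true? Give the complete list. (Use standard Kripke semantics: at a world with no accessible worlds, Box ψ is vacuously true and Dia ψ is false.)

Let φ = Dia r or (Box q and Dia s). Evaluate φ at each world:
  s0 (successors {s1, s6, s7}): φ is true.
  s1 (successors {s4, s6}): φ is true.
  s2 (successors ∅): φ is false.
  s3 (successors {s3, s7}): φ is true.
  s4 (successors {s5}): φ is true.
  s5 (successors {s2, s3, s6}): φ is true.
  s6 (successors {s4}): φ is false.
  s7 (successors {s0, s1}): φ is true.
For instance, at s0:
  At s0: Dia r is true, Box q and Dia s is true, so Dia r or (Box q and Dia s) is true.
    At s0: Dia r requires r at some successor in {s1, s6, s7}.
      r holds at s7, so Dia r is true at s0.
    At s0: Box q is true, Dia s is true, so Box q and Dia s is true.
      At s0: Box q requires q at every successor {s1, s6, s7}.
        At s1: q is true.
        At s6: q is true.
        At s7: q is true.
      So Box q is true at s0.
      At s0: Dia s requires s at some successor in {s1, s6, s7}.
        s holds at s1, so Dia s is true at s0.
Satisfying worlds: {s0, s1, s3, s4, s5, s7}

s0, s1, s3, s4, s5, s7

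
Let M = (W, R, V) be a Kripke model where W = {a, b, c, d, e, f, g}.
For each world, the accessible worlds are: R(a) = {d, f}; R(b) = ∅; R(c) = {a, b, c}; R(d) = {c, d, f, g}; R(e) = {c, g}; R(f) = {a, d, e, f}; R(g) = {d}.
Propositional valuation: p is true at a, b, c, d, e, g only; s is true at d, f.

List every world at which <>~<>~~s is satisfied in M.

c, d, e, f

Let φ = <>~<>~~s. Evaluate φ at each world:
  a (successors {d, f}): φ is false.
  b (successors ∅): φ is false.
  c (successors {a, b, c}): φ is true.
  d (successors {c, d, f, g}): φ is true.
  e (successors {c, g}): φ is true.
  f (successors {a, d, e, f}): φ is true.
  g (successors {d}): φ is false.
For instance, at f:
  At f: <>~<>~~s requires ~<>~~s at some successor in {a, d, e, f}.
    ~<>~~s holds at e, so <>~<>~~s is true at f.
      At e: <>~~s is false, so ~<>~~s is true.
Satisfying worlds: {c, d, e, f}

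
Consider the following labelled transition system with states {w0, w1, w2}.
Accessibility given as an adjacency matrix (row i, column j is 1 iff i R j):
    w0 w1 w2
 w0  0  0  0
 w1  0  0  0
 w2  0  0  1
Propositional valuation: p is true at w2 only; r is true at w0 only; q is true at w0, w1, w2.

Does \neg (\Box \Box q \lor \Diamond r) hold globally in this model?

Let φ = \neg (\Box \Box q \lor \Diamond r). Evaluate φ at each world:
  w0 (successors ∅): φ is false.
  w1 (successors ∅): φ is false.
  w2 (successors {w2}): φ is false.
Detail at w0 (counterexample):
  At w0: \Box \Box q \lor \Diamond r is true, so \neg (\Box \Box q \lor \Diamond r) is false.
    At w0: \Box \Box q is true, \Diamond r is false, so \Box \Box q \lor \Diamond r is true.
      At w0: no accessible worlds, so \Box \Box q holds vacuously.
      At w0: no accessible worlds, so \Diamond r is false.

No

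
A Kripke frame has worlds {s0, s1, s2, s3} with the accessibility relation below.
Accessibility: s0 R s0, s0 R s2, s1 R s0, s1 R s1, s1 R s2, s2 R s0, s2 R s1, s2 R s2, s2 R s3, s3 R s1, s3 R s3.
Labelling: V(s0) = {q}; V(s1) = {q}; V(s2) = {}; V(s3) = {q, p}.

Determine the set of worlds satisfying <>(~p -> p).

s2, s3

Let φ = <>(~p -> p). Evaluate φ at each world:
  s0 (successors {s0, s2}): φ is false.
  s1 (successors {s0, s1, s2}): φ is false.
  s2 (successors {s0, s1, s2, s3}): φ is true.
  s3 (successors {s1, s3}): φ is true.
For instance, at s3:
  At s3: <>(~p -> p) requires ~p -> p at some successor in {s1, s3}.
    ~p -> p holds at s3, so <>(~p -> p) is true at s3.
Satisfying worlds: {s2, s3}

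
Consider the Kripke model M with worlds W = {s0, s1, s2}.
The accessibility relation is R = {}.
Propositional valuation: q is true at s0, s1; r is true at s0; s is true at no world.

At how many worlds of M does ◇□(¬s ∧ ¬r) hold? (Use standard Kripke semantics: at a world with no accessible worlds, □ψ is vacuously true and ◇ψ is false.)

0

Let φ = ◇□(¬s ∧ ¬r). Evaluate φ at each world:
  s0 (successors ∅): φ is false.
  s1 (successors ∅): φ is false.
  s2 (successors ∅): φ is false.
For instance, at s2:
  At s2: no accessible worlds, so ◇□(¬s ∧ ¬r) is false.
Satisfying worlds: none.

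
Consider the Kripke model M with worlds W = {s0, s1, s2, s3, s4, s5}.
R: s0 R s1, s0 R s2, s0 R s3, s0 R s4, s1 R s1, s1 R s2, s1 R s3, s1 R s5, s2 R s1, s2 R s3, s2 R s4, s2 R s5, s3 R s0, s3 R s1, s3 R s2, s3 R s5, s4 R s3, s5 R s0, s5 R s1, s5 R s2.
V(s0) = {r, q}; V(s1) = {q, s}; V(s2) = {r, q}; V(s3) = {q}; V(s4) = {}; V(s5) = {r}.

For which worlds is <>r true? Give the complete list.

Let φ = <>r. Evaluate φ at each world:
  s0 (successors {s1, s2, s3, s4}): φ is true.
  s1 (successors {s1, s2, s3, s5}): φ is true.
  s2 (successors {s1, s3, s4, s5}): φ is true.
  s3 (successors {s0, s1, s2, s5}): φ is true.
  s4 (successors {s3}): φ is false.
  s5 (successors {s0, s1, s2}): φ is true.
For instance, at s2:
  At s2: <>r requires r at some successor in {s1, s3, s4, s5}.
    r holds at s5, so <>r is true at s2.
Satisfying worlds: {s0, s1, s2, s3, s5}

s0, s1, s2, s3, s5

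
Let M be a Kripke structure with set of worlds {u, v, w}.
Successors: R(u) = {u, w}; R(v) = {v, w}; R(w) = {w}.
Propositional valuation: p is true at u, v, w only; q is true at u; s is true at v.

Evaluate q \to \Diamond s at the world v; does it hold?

Yes

At v: q is false, \Diamond s is true, so q \to \Diamond s is true.
  At v: \Diamond s requires s at some successor in {v, w}.
    s holds at v, so \Diamond s is true at v.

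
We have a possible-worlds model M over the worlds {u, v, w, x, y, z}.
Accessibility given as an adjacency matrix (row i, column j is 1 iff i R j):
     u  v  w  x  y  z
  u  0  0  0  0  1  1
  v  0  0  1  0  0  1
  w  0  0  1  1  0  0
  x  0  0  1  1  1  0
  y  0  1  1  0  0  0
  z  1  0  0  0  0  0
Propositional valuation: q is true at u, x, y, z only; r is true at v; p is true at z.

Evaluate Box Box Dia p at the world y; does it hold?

No

At y: Box Box Dia p requires Box Dia p at every successor {v, w}.
  Box Dia p fails at v, so Box Box Dia p is false at y.
    At v: Box Dia p requires Dia p at every successor {w, z}.
      Dia p fails at w, so Box Dia p is false at v.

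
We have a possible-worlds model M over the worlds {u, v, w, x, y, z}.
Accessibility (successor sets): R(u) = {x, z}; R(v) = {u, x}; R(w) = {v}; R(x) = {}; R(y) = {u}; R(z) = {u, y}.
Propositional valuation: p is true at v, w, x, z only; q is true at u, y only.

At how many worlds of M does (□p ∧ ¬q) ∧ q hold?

0

Recall that □ψ holds at a world iff ψ holds at every accessible world, and ◇ψ holds iff ψ holds at some accessible world.
Let φ = (□p ∧ ¬q) ∧ q. Evaluate φ at each world:
  u (successors {x, z}): φ is false.
  v (successors {u, x}): φ is false.
  w (successors {v}): φ is false.
  x (successors ∅): φ is false.
  y (successors {u}): φ is false.
  z (successors {u, y}): φ is false.
For instance, at u:
  At u: □p ∧ ¬q is false, q is true, so (□p ∧ ¬q) ∧ q is false.
    At u: □p is true, ¬q is false, so □p ∧ ¬q is false.
      At u: □p requires p at every successor {x, z}.
        At x: p is true.
        At z: p is true.
      So □p is true at u.
Satisfying worlds: none.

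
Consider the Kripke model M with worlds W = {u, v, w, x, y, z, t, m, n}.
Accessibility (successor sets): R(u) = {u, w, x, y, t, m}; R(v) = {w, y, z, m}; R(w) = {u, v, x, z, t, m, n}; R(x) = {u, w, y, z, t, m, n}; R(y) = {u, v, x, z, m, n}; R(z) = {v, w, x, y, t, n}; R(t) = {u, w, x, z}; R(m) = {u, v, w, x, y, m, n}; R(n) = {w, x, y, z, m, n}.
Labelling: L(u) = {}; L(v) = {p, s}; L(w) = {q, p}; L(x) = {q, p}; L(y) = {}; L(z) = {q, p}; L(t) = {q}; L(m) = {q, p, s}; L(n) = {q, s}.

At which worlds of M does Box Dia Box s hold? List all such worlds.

none

Let φ = Box Dia Box s. Evaluate φ at each world:
  u (successors {u, w, x, y, t, m}): φ is false.
  v (successors {w, y, z, m}): φ is false.
  w (successors {u, v, x, z, t, m, n}): φ is false.
  x (successors {u, w, y, z, t, m, n}): φ is false.
  y (successors {u, v, x, z, m, n}): φ is false.
  z (successors {v, w, x, y, t, n}): φ is false.
  t (successors {u, w, x, z}): φ is false.
  m (successors {u, v, w, x, y, m, n}): φ is false.
  n (successors {w, x, y, z, m, n}): φ is false.
For instance, at u:
  At u: Box Dia Box s requires Dia Box s at every successor {u, w, x, y, t, m}.
    Dia Box s fails at u, so Box Dia Box s is false at u.
      At u: Dia Box s requires Box s at some successor in {u, w, x, y, t, m}.
        At u: Box s is false.
        At w: Box s is false.
        At x: Box s is false.
        At y: Box s is false.
        At t: Box s is false.
        At m: Box s is false.
      So Dia Box s is false at u.
Satisfying worlds: none.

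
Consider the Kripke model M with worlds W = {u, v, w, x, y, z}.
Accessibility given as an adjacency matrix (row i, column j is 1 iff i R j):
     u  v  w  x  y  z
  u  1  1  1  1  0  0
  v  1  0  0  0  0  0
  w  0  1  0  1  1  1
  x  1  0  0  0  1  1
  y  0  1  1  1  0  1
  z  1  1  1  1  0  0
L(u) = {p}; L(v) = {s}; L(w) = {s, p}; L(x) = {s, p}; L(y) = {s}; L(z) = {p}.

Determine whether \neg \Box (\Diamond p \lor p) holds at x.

At x: \Box (\Diamond p \lor p) is true, so \neg \Box (\Diamond p \lor p) is false.
  At x: \Box (\Diamond p \lor p) requires \Diamond p \lor p at every successor {u, y, z}.
      At u: \Diamond p is true, p is true, so \Diamond p \lor p is true.
      At y: \Diamond p is true, p is false, so \Diamond p \lor p is true.
      At z: \Diamond p is true, p is true, so \Diamond p \lor p is true.
  So \Box (\Diamond p \lor p) is true at x.

No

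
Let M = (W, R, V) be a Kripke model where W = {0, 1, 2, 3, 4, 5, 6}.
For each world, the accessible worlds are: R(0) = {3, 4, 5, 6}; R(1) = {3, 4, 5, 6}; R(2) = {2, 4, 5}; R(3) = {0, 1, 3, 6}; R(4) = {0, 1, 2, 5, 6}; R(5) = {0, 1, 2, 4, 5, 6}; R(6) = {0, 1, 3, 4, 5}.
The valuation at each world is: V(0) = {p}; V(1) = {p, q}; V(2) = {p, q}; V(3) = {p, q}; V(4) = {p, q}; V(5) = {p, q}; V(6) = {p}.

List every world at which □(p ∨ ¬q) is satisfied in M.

Let φ = □(p ∨ ¬q). Evaluate φ at each world:
  0 (successors {3, 4, 5, 6}): φ is true.
  1 (successors {3, 4, 5, 6}): φ is true.
  2 (successors {2, 4, 5}): φ is true.
  3 (successors {0, 1, 3, 6}): φ is true.
  4 (successors {0, 1, 2, 5, 6}): φ is true.
  5 (successors {0, 1, 2, 4, 5, 6}): φ is true.
  6 (successors {0, 1, 3, 4, 5}): φ is true.
For instance, at 3:
  At 3: □(p ∨ ¬q) requires p ∨ ¬q at every successor {0, 1, 3, 6}.
    At 0: p ∨ ¬q is true.
    At 1: p ∨ ¬q is true.
    At 3: p ∨ ¬q is true.
    At 6: p ∨ ¬q is true.
  So □(p ∨ ¬q) is true at 3.
Satisfying worlds: {0, 1, 2, 3, 4, 5, 6}

0, 1, 2, 3, 4, 5, 6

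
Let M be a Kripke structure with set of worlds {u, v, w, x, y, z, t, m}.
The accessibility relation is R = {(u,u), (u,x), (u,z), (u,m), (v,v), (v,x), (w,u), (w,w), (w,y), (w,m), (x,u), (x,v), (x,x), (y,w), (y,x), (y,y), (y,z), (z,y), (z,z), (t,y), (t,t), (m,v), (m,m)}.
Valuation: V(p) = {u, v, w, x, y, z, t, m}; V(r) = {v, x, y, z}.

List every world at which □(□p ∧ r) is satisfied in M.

Let φ = □(□p ∧ r). Evaluate φ at each world:
  u (successors {u, x, z, m}): φ is false.
  v (successors {v, x}): φ is true.
  w (successors {u, w, y, m}): φ is false.
  x (successors {u, v, x}): φ is false.
  y (successors {w, x, y, z}): φ is false.
  z (successors {y, z}): φ is true.
  t (successors {y, t}): φ is false.
  m (successors {v, m}): φ is false.
For instance, at x:
  At x: □(□p ∧ r) requires □p ∧ r at every successor {u, v, x}.
    □p ∧ r fails at u, so □(□p ∧ r) is false at x.
      At u: □p is true, r is false, so □p ∧ r is false.
Satisfying worlds: {v, z}

v, z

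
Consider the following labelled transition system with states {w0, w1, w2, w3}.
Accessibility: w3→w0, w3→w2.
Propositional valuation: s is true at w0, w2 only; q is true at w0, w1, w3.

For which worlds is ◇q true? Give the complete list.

w3

Let φ = ◇q. Evaluate φ at each world:
  w0 (successors ∅): φ is false.
  w1 (successors ∅): φ is false.
  w2 (successors ∅): φ is false.
  w3 (successors {w0, w2}): φ is true.
For instance, at w3:
  At w3: ◇q requires q at some successor in {w0, w2}.
    q holds at w0, so ◇q is true at w3.
Satisfying worlds: {w3}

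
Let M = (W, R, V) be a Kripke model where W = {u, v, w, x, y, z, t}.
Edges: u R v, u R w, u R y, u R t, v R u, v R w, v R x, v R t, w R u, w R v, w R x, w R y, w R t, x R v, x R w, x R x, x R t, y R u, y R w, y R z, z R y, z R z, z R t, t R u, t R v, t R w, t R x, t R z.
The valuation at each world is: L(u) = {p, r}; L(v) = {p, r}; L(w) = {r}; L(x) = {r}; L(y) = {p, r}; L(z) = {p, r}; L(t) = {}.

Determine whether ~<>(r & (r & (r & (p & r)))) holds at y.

At y: <>(r & (r & (r & (p & r)))) is true, so ~<>(r & (r & (r & (p & r)))) is false.
  At y: <>(r & (r & (r & (p & r)))) requires r & (r & (r & (p & r))) at some successor in {u, w, z}.
    r & (r & (r & (p & r))) holds at u, so <>(r & (r & (r & (p & r)))) is true at y.

No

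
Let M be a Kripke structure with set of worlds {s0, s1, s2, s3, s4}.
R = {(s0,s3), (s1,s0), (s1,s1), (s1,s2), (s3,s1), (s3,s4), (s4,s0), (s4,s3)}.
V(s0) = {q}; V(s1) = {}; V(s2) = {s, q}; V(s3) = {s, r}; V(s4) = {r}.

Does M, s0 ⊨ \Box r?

Yes

At s0: \Box r requires r at every successor {s3}.
  At s3: r is true.
So \Box r is true at s0.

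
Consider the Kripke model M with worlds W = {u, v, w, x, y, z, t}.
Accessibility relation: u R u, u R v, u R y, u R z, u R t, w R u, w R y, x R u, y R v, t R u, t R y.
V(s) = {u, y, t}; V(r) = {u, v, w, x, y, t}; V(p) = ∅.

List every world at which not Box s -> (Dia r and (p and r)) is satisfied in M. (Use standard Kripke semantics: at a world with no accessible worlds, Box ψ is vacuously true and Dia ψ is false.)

Let φ = not Box s -> (Dia r and (p and r)). Evaluate φ at each world:
  u (successors {u, v, y, z, t}): φ is false.
  v (successors ∅): φ is true.
  w (successors {u, y}): φ is true.
  x (successors {u}): φ is true.
  y (successors {v}): φ is false.
  z (successors ∅): φ is true.
  t (successors {u, y}): φ is true.
For instance, at w:
  At w: not Box s is false, Dia r and (p and r) is false, so not Box s -> (Dia r and (p and r)) is true.
    At w: Box s is true, so not Box s is false.
      At w: Box s requires s at every successor {u, y}.
        At u: s is true.
        At y: s is true.
      So Box s is true at w.
    At w: Dia r is true, p and r is false, so Dia r and (p and r) is false.
      At w: Dia r requires r at some successor in {u, y}.
        r holds at u, so Dia r is true at w.
Satisfying worlds: {v, w, x, z, t}

v, w, x, z, t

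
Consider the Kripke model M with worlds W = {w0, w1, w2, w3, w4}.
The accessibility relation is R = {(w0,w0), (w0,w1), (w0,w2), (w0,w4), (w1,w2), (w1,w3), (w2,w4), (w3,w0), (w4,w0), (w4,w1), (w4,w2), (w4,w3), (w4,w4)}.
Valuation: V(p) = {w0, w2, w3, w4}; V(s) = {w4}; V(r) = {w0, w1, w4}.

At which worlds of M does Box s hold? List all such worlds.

Recall that Box ψ holds at a world iff ψ holds at every accessible world, and Dia ψ holds iff ψ holds at some accessible world.
Let φ = Box s. Evaluate φ at each world:
  w0 (successors {w0, w1, w2, w4}): φ is false.
  w1 (successors {w2, w3}): φ is false.
  w2 (successors {w4}): φ is true.
  w3 (successors {w0}): φ is false.
  w4 (successors {w0, w1, w2, w3, w4}): φ is false.
For instance, at w2:
  At w2: Box s requires s at every successor {w4}.
    At w4: s is true.
  So Box s is true at w2.
Satisfying worlds: {w2}

w2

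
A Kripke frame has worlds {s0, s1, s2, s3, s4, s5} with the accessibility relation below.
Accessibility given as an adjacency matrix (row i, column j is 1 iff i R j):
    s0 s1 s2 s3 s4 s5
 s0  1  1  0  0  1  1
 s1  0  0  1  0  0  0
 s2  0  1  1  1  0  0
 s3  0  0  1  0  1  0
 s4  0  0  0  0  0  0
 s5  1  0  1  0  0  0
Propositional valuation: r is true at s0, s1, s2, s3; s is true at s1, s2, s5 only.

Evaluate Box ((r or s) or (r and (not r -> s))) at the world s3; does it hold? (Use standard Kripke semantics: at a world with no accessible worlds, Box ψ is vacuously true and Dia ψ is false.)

At s3: Box ((r or s) or (r and (not r -> s))) requires (r or s) or (r and (not r -> s)) at every successor {s2, s4}.
  (r or s) or (r and (not r -> s)) fails at s4, so Box ((r or s) or (r and (not r -> s))) is false at s3.

No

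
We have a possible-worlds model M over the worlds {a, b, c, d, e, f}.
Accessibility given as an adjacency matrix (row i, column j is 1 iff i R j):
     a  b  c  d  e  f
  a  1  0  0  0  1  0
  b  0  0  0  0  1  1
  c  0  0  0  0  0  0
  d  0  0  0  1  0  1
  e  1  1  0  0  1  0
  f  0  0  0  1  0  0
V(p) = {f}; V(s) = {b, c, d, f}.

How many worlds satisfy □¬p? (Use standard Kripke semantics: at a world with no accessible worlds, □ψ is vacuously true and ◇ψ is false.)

4

Recall that □ψ holds at a world iff ψ holds at every accessible world, and ◇ψ holds iff ψ holds at some accessible world.
Let φ = □¬p. Evaluate φ at each world:
  a (successors {a, e}): φ is true.
  b (successors {e, f}): φ is false.
  c (successors ∅): φ is true.
  d (successors {d, f}): φ is false.
  e (successors {a, b, e}): φ is true.
  f (successors {d}): φ is true.
For instance, at f:
  At f: □¬p requires ¬p at every successor {d}.
    At d: ¬p is true.
  So □¬p is true at f.
Satisfying worlds: {a, c, e, f}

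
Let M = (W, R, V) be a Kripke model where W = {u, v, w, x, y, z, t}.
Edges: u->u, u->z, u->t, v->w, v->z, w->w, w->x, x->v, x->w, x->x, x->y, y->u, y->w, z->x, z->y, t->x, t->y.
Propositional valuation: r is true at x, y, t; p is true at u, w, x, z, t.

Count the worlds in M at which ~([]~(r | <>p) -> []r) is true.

0

Recall that []ψ holds at a world iff ψ holds at every accessible world, and <>ψ holds iff ψ holds at some accessible world.
Let φ = ~([]~(r | <>p) -> []r). Evaluate φ at each world:
  u (successors {u, z, t}): φ is false.
  v (successors {w, z}): φ is false.
  w (successors {w, x}): φ is false.
  x (successors {v, w, x, y}): φ is false.
  y (successors {u, w}): φ is false.
  z (successors {x, y}): φ is false.
  t (successors {x, y}): φ is false.
For instance, at x:
  At x: []~(r | <>p) -> []r is true, so ~([]~(r | <>p) -> []r) is false.
    At x: []~(r | <>p) is false, []r is false, so []~(r | <>p) -> []r is true.
      At x: []~(r | <>p) requires ~(r | <>p) at every successor {v, w, x, y}.
        ~(r | <>p) fails at v, so []~(r | <>p) is false at x.
      At x: []r requires r at every successor {v, w, x, y}.
        r fails at v, so []r is false at x.
Satisfying worlds: none.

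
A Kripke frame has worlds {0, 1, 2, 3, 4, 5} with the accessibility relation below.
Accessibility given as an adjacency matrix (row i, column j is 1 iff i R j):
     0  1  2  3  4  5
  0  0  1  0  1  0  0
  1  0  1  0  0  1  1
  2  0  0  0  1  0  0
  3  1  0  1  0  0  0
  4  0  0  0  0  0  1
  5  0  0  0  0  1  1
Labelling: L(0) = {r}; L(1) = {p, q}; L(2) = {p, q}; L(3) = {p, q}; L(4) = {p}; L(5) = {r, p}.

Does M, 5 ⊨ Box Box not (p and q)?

Recall that Box ψ holds at a world iff ψ holds at every accessible world, and Dia ψ holds iff ψ holds at some accessible world.
At 5: Box Box not (p and q) requires Box not (p and q) at every successor {4, 5}.
    At 4: Box not (p and q) requires not (p and q) at every successor {5}.
      At 5: not (p and q) is true.
    So Box not (p and q) is true at 4.
    At 5: Box not (p and q) requires not (p and q) at every successor {4, 5}.
      At 4: not (p and q) is true.
      At 5: not (p and q) is true.
    So Box not (p and q) is true at 5.
So Box Box not (p and q) is true at 5.

Yes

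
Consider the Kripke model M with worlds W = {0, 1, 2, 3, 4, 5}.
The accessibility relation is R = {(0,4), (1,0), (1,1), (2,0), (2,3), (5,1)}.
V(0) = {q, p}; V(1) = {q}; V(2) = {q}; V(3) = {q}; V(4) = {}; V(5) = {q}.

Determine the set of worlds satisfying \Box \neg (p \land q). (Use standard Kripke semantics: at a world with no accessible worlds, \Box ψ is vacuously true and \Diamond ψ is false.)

Let φ = \Box \neg (p \land q). Evaluate φ at each world:
  0 (successors {4}): φ is true.
  1 (successors {0, 1}): φ is false.
  2 (successors {0, 3}): φ is false.
  3 (successors ∅): φ is true.
  4 (successors ∅): φ is true.
  5 (successors {1}): φ is true.
For instance, at 5:
  At 5: \Box \neg (p \land q) requires \neg (p \land q) at every successor {1}.
    At 1: \neg (p \land q) is true.
  So \Box \neg (p \land q) is true at 5.
Satisfying worlds: {0, 3, 4, 5}

0, 3, 4, 5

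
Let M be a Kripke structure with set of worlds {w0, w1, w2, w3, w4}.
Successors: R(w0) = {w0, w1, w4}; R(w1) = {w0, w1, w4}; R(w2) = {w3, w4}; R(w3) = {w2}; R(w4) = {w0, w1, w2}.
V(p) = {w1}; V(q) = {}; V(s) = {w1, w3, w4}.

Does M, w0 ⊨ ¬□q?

At w0: □q is false, so ¬□q is true.
  At w0: □q requires q at every successor {w0, w1, w4}.
    q fails at w0, so □q is false at w0.

Yes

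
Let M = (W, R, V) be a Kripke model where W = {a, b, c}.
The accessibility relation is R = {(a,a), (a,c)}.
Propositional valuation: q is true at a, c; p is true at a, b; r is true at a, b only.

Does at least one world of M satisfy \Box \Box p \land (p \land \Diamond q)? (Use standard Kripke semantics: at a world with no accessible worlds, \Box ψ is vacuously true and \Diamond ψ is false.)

Let φ = \Box \Box p \land (p \land \Diamond q). Evaluate φ at each world:
  a (successors {a, c}): φ is false.
  b (successors ∅): φ is false.
  c (successors ∅): φ is false.
For instance, at a:
  At a: \Box \Box p is false, p \land \Diamond q is true, so \Box \Box p \land (p \land \Diamond q) is false.
    At a: \Box \Box p requires \Box p at every successor {a, c}.
      \Box p fails at a, so \Box \Box p is false at a.
    At a: p is true, \Diamond q is true, so p \land \Diamond q is true.
      At a: \Diamond q requires q at some successor in {a, c}.
        q holds at a, so \Diamond q is true at a.

No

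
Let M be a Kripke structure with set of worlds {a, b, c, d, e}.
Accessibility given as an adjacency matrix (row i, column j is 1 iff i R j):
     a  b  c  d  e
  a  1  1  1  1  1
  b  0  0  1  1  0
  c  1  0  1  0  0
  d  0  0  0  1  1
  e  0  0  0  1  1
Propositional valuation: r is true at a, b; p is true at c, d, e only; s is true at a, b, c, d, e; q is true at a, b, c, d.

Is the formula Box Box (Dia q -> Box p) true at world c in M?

At c: Box Box (Dia q -> Box p) requires Box (Dia q -> Box p) at every successor {a, c}.
  Box (Dia q -> Box p) fails at a, so Box Box (Dia q -> Box p) is false at c.
    At a: Box (Dia q -> Box p) requires Dia q -> Box p at every successor {a, b, c, d, e}.
      Dia q -> Box p fails at a, so Box (Dia q -> Box p) is false at a.

No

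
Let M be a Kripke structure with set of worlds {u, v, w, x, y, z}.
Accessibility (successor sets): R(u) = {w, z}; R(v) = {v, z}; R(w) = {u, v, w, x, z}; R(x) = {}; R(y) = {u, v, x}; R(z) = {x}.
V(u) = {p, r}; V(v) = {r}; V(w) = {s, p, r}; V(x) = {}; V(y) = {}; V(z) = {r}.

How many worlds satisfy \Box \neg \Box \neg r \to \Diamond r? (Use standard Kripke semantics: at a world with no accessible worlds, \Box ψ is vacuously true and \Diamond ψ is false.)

5

Let φ = \Box \neg \Box \neg r \to \Diamond r. Evaluate φ at each world:
  u (successors {w, z}): φ is true.
  v (successors {v, z}): φ is true.
  w (successors {u, v, w, x, z}): φ is true.
  x (successors ∅): φ is false.
  y (successors {u, v, x}): φ is true.
  z (successors {x}): φ is true.
For instance, at w:
  At w: \Box \neg \Box \neg r is false, \Diamond r is true, so \Box \neg \Box \neg r \to \Diamond r is true.
    At w: \Box \neg \Box \neg r requires \neg \Box \neg r at every successor {u, v, w, x, z}.
      \neg \Box \neg r fails at x, so \Box \neg \Box \neg r is false at w.
    At w: \Diamond r requires r at some successor in {u, v, w, x, z}.
      r holds at u, so \Diamond r is true at w.
Satisfying worlds: {u, v, w, y, z}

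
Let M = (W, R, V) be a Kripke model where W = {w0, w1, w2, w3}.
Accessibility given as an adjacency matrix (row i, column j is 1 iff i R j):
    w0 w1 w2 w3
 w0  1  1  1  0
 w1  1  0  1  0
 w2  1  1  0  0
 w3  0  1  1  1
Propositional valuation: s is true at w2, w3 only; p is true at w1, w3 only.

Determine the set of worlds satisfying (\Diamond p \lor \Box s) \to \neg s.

w0, w1

Let φ = (\Diamond p \lor \Box s) \to \neg s. Evaluate φ at each world:
  w0 (successors {w0, w1, w2}): φ is true.
  w1 (successors {w0, w2}): φ is true.
  w2 (successors {w0, w1}): φ is false.
  w3 (successors {w1, w2, w3}): φ is false.
For instance, at w3:
  At w3: \Diamond p \lor \Box s is true, \neg s is false, so (\Diamond p \lor \Box s) \to \neg s is false.
    At w3: \Diamond p is true, \Box s is false, so \Diamond p \lor \Box s is true.
      At w3: \Diamond p requires p at some successor in {w1, w2, w3}.
        p holds at w1, so \Diamond p is true at w3.
      At w3: \Box s requires s at every successor {w1, w2, w3}.
        s fails at w1, so \Box s is false at w3.
Satisfying worlds: {w0, w1}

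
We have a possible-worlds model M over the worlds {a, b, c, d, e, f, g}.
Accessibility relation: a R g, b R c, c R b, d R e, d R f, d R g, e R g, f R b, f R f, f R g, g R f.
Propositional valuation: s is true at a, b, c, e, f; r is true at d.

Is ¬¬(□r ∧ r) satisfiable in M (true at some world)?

No

Recall that □ψ holds at a world iff ψ holds at every accessible world, and ◇ψ holds iff ψ holds at some accessible world.
Let φ = ¬¬(□r ∧ r). Evaluate φ at each world:
  a (successors {g}): φ is false.
  b (successors {c}): φ is false.
  c (successors {b}): φ is false.
  d (successors {e, f, g}): φ is false.
  e (successors {g}): φ is false.
  f (successors {b, f, g}): φ is false.
  g (successors {f}): φ is false.
For instance, at e:
  At e: ¬(□r ∧ r) is true, so ¬¬(□r ∧ r) is false.
    At e: □r ∧ r is false, so ¬(□r ∧ r) is true.
      At e: □r is false, r is false, so □r ∧ r is false.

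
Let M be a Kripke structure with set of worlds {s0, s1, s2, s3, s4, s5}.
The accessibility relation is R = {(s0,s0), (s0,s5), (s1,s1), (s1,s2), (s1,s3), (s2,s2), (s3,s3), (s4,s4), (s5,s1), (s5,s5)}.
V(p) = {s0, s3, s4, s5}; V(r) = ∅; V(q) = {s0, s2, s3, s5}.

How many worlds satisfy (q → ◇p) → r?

1

Let φ = (q → ◇p) → r. Evaluate φ at each world:
  s0 (successors {s0, s5}): φ is false.
  s1 (successors {s1, s2, s3}): φ is false.
  s2 (successors {s2}): φ is true.
  s3 (successors {s3}): φ is false.
  s4 (successors {s4}): φ is false.
  s5 (successors {s1, s5}): φ is false.
For instance, at s1:
  At s1: q → ◇p is true, r is false, so (q → ◇p) → r is false.
    At s1: q is false, ◇p is true, so q → ◇p is true.
      At s1: ◇p requires p at some successor in {s1, s2, s3}.
        p holds at s3, so ◇p is true at s1.
Satisfying worlds: {s2}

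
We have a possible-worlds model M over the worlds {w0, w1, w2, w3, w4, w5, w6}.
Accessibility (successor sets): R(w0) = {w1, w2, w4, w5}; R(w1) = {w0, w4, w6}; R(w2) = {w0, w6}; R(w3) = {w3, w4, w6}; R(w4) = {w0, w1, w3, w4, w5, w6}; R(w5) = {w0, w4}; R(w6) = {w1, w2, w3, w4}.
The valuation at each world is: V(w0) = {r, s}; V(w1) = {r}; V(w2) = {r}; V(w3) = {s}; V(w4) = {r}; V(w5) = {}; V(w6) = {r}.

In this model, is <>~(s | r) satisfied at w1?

At w1: <>~(s | r) requires ~(s | r) at some successor in {w0, w4, w6}.
  At w0: ~(s | r) is false.
  At w4: ~(s | r) is false.
  At w6: ~(s | r) is false.
So <>~(s | r) is false at w1.

No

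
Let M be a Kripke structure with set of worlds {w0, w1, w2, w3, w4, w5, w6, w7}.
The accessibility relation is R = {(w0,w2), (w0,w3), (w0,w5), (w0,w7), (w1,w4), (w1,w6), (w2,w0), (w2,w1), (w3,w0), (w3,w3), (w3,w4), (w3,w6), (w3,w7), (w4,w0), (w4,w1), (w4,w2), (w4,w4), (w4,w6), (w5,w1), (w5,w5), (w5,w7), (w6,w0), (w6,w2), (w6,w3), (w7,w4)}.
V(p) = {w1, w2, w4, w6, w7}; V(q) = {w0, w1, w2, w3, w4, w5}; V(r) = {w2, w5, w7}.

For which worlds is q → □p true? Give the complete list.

Let φ = q → □p. Evaluate φ at each world:
  w0 (successors {w2, w3, w5, w7}): φ is false.
  w1 (successors {w4, w6}): φ is true.
  w2 (successors {w0, w1}): φ is false.
  w3 (successors {w0, w3, w4, w6, w7}): φ is false.
  w4 (successors {w0, w1, w2, w4, w6}): φ is false.
  w5 (successors {w1, w5, w7}): φ is false.
  w6 (successors {w0, w2, w3}): φ is true.
  w7 (successors {w4}): φ is true.
For instance, at w1:
  At w1: q is true, □p is true, so q → □p is true.
    At w1: □p requires p at every successor {w4, w6}.
      At w4: p is true.
      At w6: p is true.
    So □p is true at w1.
Satisfying worlds: {w1, w6, w7}

w1, w6, w7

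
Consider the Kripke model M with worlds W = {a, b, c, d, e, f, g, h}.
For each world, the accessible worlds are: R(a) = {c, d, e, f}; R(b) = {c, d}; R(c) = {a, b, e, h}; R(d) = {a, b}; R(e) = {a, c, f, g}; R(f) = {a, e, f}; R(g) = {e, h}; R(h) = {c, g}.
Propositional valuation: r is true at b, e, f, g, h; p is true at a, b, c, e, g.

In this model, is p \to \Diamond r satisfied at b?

No

Recall that \Diamond ψ holds at a world iff ψ holds at some accessible world.
At b: p is true, \Diamond r is false, so p \to \Diamond r is false.
  At b: \Diamond r requires r at some successor in {c, d}.
    At c: r is false.
    At d: r is false.
  So \Diamond r is false at b.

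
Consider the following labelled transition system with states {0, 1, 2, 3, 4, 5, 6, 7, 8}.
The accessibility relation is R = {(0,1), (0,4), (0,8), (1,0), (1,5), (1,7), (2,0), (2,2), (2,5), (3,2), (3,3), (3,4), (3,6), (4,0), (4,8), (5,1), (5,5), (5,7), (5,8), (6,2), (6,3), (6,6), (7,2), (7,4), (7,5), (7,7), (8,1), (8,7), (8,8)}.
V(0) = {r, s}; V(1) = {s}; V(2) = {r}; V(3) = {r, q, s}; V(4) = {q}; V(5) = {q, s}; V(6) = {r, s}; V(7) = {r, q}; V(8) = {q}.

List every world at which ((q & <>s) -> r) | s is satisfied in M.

Recall that <>ψ holds at a world iff ψ holds at some accessible world.
Let φ = ((q & <>s) -> r) | s. Evaluate φ at each world:
  0 (successors {1, 4, 8}): φ is true.
  1 (successors {0, 5, 7}): φ is true.
  2 (successors {0, 2, 5}): φ is true.
  3 (successors {2, 3, 4, 6}): φ is true.
  4 (successors {0, 8}): φ is false.
  5 (successors {1, 5, 7, 8}): φ is true.
  6 (successors {2, 3, 6}): φ is true.
  7 (successors {2, 4, 5, 7}): φ is true.
  8 (successors {1, 7, 8}): φ is false.
For instance, at 4:
  At 4: (q & <>s) -> r is false, s is false, so ((q & <>s) -> r) | s is false.
    At 4: q & <>s is true, r is false, so (q & <>s) -> r is false.
      At 4: q is true, <>s is true, so q & <>s is true.
Satisfying worlds: {0, 1, 2, 3, 5, 6, 7}

0, 1, 2, 3, 5, 6, 7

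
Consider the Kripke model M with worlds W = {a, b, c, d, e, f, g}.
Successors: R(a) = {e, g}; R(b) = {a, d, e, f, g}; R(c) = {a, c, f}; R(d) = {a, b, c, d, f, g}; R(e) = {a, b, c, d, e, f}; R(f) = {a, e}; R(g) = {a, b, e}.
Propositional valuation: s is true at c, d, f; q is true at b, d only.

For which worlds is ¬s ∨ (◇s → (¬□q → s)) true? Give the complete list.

Recall that □ψ holds at a world iff ψ holds at every accessible world, and ◇ψ holds iff ψ holds at some accessible world.
Let φ = ¬s ∨ (◇s → (¬□q → s)). Evaluate φ at each world:
  a (successors {e, g}): φ is true.
  b (successors {a, d, e, f, g}): φ is true.
  c (successors {a, c, f}): φ is true.
  d (successors {a, b, c, d, f, g}): φ is true.
  e (successors {a, b, c, d, e, f}): φ is true.
  f (successors {a, e}): φ is true.
  g (successors {a, b, e}): φ is true.
For instance, at d:
  At d: ¬s is false, ◇s → (¬□q → s) is true, so ¬s ∨ (◇s → (¬□q → s)) is true.
    At d: ◇s is true, ¬□q → s is true, so ◇s → (¬□q → s) is true.
      At d: ◇s requires s at some successor in {a, b, c, d, f, g}.
        s holds at c, so ◇s is true at d.
      At d: ¬□q is true, s is true, so ¬□q → s is true.
Satisfying worlds: {a, b, c, d, e, f, g}

a, b, c, d, e, f, g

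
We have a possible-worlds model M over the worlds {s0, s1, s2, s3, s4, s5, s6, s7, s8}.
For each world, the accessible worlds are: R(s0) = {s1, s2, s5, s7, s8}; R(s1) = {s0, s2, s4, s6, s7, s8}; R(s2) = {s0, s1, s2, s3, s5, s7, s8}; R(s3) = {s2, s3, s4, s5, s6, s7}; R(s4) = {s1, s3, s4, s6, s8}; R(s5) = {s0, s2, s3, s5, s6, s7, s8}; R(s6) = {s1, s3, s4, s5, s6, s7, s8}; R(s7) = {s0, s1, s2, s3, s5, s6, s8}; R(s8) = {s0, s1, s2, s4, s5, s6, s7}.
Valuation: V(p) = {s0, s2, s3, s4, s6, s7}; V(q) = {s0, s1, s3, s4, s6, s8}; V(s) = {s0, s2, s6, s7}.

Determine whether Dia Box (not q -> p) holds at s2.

Recall that Box ψ holds at a world iff ψ holds at every accessible world, and Dia ψ holds iff ψ holds at some accessible world.
At s2: Dia Box (not q -> p) requires Box (not q -> p) at some successor in {s0, s1, s2, s3, s5, s7, s8}.
  Box (not q -> p) holds at s1, so Dia Box (not q -> p) is true at s2.
    At s1: Box (not q -> p) requires not q -> p at every successor {s0, s2, s4, s6, s7, s8}.
      At s0: not q -> p is true.
      At s2: not q -> p is true.
      At s4: not q -> p is true.
      At s6: not q -> p is true.
      At s7: not q -> p is true.
      At s8: not q -> p is true.
    So Box (not q -> p) is true at s1.

Yes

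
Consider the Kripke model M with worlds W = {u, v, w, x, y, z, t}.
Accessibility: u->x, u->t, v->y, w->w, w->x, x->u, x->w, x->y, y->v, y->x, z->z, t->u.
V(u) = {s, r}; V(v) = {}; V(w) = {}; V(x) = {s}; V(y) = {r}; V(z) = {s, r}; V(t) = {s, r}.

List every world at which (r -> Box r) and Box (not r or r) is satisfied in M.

v, w, x, z, t

Let φ = (r -> Box r) and Box (not r or r). Evaluate φ at each world:
  u (successors {x, t}): φ is false.
  v (successors {y}): φ is true.
  w (successors {w, x}): φ is true.
  x (successors {u, w, y}): φ is true.
  y (successors {v, x}): φ is false.
  z (successors {z}): φ is true.
  t (successors {u}): φ is true.
For instance, at z:
  At z: r -> Box r is true, Box (not r or r) is true, so (r -> Box r) and Box (not r or r) is true.
    At z: r is true, Box r is true, so r -> Box r is true.
      At z: Box r requires r at every successor {z}.
        At z: r is true.
      So Box r is true at z.
    At z: Box (not r or r) requires not r or r at every successor {z}.
      At z: not r or r is true.
    So Box (not r or r) is true at z.
Satisfying worlds: {v, w, x, z, t}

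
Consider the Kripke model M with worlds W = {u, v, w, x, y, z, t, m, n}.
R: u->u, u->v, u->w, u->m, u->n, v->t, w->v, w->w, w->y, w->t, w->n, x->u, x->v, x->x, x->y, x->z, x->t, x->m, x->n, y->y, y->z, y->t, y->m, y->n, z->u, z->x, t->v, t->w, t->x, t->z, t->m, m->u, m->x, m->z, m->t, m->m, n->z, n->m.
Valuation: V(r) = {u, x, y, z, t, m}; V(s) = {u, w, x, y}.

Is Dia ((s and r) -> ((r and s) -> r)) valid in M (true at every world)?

Recall that Dia ψ holds at a world iff ψ holds at some accessible world.
Let φ = Dia ((s and r) -> ((r and s) -> r)). Evaluate φ at each world:
  u (successors {u, v, w, m, n}): φ is true.
  v (successors {t}): φ is true.
  w (successors {v, w, y, t, n}): φ is true.
  x (successors {u, v, x, y, z, t, m, n}): φ is true.
  y (successors {y, z, t, m, n}): φ is true.
  z (successors {u, x}): φ is true.
  t (successors {v, w, x, z, m}): φ is true.
  m (successors {u, x, z, t, m}): φ is true.
  n (successors {z, m}): φ is true.
For instance, at n:
  At n: Dia ((s and r) -> ((r and s) -> r)) requires (s and r) -> ((r and s) -> r) at some successor in {z, m}.
    (s and r) -> ((r and s) -> r) holds at z, so Dia ((s and r) -> ((r and s) -> r)) is true at n.

Yes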